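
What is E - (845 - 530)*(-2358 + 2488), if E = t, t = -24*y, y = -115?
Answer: -38190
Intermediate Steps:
t = 2760 (t = -24*(-115) = 2760)
E = 2760
E - (845 - 530)*(-2358 + 2488) = 2760 - (845 - 530)*(-2358 + 2488) = 2760 - 315*130 = 2760 - 1*40950 = 2760 - 40950 = -38190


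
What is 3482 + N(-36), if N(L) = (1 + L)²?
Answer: 4707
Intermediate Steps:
3482 + N(-36) = 3482 + (1 - 36)² = 3482 + (-35)² = 3482 + 1225 = 4707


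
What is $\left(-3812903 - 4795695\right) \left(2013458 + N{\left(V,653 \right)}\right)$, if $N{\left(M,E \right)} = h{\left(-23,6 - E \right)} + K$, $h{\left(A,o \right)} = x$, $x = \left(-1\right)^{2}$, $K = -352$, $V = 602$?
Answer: $-17330028893986$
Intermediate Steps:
$x = 1$
$h{\left(A,o \right)} = 1$
$N{\left(M,E \right)} = -351$ ($N{\left(M,E \right)} = 1 - 352 = -351$)
$\left(-3812903 - 4795695\right) \left(2013458 + N{\left(V,653 \right)}\right) = \left(-3812903 - 4795695\right) \left(2013458 - 351\right) = \left(-8608598\right) 2013107 = -17330028893986$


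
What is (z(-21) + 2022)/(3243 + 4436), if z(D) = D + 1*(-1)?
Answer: 2000/7679 ≈ 0.26045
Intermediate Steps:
z(D) = -1 + D (z(D) = D - 1 = -1 + D)
(z(-21) + 2022)/(3243 + 4436) = ((-1 - 21) + 2022)/(3243 + 4436) = (-22 + 2022)/7679 = 2000*(1/7679) = 2000/7679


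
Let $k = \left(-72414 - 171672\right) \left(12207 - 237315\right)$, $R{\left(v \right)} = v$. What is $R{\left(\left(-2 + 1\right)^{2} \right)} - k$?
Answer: $-54945711287$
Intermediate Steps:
$k = 54945711288$ ($k = \left(-244086\right) \left(-225108\right) = 54945711288$)
$R{\left(\left(-2 + 1\right)^{2} \right)} - k = \left(-2 + 1\right)^{2} - 54945711288 = \left(-1\right)^{2} - 54945711288 = 1 - 54945711288 = -54945711287$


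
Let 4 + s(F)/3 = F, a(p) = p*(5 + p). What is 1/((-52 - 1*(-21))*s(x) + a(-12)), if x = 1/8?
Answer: 8/3555 ≈ 0.0022504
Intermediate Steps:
x = 1/8 ≈ 0.12500
s(F) = -12 + 3*F
1/((-52 - 1*(-21))*s(x) + a(-12)) = 1/((-52 - 1*(-21))*(-12 + 3*(1/8)) - 12*(5 - 12)) = 1/((-52 + 21)*(-12 + 3/8) - 12*(-7)) = 1/(-31*(-93/8) + 84) = 1/(2883/8 + 84) = 1/(3555/8) = 8/3555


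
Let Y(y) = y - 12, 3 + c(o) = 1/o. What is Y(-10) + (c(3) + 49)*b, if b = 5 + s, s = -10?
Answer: -761/3 ≈ -253.67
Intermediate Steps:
b = -5 (b = 5 - 10 = -5)
c(o) = -3 + 1/o
Y(y) = -12 + y
Y(-10) + (c(3) + 49)*b = (-12 - 10) + ((-3 + 1/3) + 49)*(-5) = -22 + ((-3 + ⅓) + 49)*(-5) = -22 + (-8/3 + 49)*(-5) = -22 + (139/3)*(-5) = -22 - 695/3 = -761/3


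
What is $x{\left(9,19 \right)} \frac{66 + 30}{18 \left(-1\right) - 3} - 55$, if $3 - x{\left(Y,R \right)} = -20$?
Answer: $- \frac{1121}{7} \approx -160.14$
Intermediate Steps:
$x{\left(Y,R \right)} = 23$ ($x{\left(Y,R \right)} = 3 - -20 = 3 + 20 = 23$)
$x{\left(9,19 \right)} \frac{66 + 30}{18 \left(-1\right) - 3} - 55 = 23 \frac{66 + 30}{18 \left(-1\right) - 3} - 55 = 23 \frac{96}{-18 - 3} - 55 = 23 \frac{96}{-21} - 55 = 23 \cdot 96 \left(- \frac{1}{21}\right) - 55 = 23 \left(- \frac{32}{7}\right) - 55 = - \frac{736}{7} - 55 = - \frac{1121}{7}$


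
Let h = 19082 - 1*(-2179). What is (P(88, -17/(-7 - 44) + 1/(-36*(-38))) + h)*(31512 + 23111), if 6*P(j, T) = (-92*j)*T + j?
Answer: 583547068025/513 ≈ 1.1375e+9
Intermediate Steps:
h = 21261 (h = 19082 + 2179 = 21261)
P(j, T) = j/6 - 46*T*j/3 (P(j, T) = ((-92*j)*T + j)/6 = (-92*T*j + j)/6 = (j - 92*T*j)/6 = j/6 - 46*T*j/3)
(P(88, -17/(-7 - 44) + 1/(-36*(-38))) + h)*(31512 + 23111) = ((⅙)*88*(1 - 92*(-17/(-7 - 44) + 1/(-36*(-38)))) + 21261)*(31512 + 23111) = ((⅙)*88*(1 - 92*(-17/(-51) - 1/36*(-1/38))) + 21261)*54623 = ((⅙)*88*(1 - 92*(-17*(-1/51) + 1/1368)) + 21261)*54623 = ((⅙)*88*(1 - 92*(⅓ + 1/1368)) + 21261)*54623 = ((⅙)*88*(1 - 92*457/1368) + 21261)*54623 = ((⅙)*88*(1 - 10511/342) + 21261)*54623 = ((⅙)*88*(-10169/342) + 21261)*54623 = (-223718/513 + 21261)*54623 = (10683175/513)*54623 = 583547068025/513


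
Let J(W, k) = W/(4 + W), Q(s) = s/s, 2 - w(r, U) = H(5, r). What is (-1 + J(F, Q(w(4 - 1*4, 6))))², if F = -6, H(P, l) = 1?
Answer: 4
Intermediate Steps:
w(r, U) = 1 (w(r, U) = 2 - 1*1 = 2 - 1 = 1)
Q(s) = 1
J(W, k) = W/(4 + W)
(-1 + J(F, Q(w(4 - 1*4, 6))))² = (-1 - 6/(4 - 6))² = (-1 - 6/(-2))² = (-1 - 6*(-½))² = (-1 + 3)² = 2² = 4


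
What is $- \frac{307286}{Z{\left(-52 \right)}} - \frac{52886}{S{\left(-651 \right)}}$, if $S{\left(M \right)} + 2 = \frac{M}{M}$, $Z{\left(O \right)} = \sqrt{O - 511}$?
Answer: $52886 + \frac{307286 i \sqrt{563}}{563} \approx 52886.0 + 12951.0 i$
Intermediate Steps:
$Z{\left(O \right)} = \sqrt{-511 + O}$
$S{\left(M \right)} = -1$ ($S{\left(M \right)} = -2 + \frac{M}{M} = -2 + 1 = -1$)
$- \frac{307286}{Z{\left(-52 \right)}} - \frac{52886}{S{\left(-651 \right)}} = - \frac{307286}{\sqrt{-511 - 52}} - \frac{52886}{-1} = - \frac{307286}{\sqrt{-563}} - -52886 = - \frac{307286}{i \sqrt{563}} + 52886 = - 307286 \left(- \frac{i \sqrt{563}}{563}\right) + 52886 = \frac{307286 i \sqrt{563}}{563} + 52886 = 52886 + \frac{307286 i \sqrt{563}}{563}$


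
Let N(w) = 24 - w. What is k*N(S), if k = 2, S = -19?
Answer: 86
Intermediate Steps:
k*N(S) = 2*(24 - 1*(-19)) = 2*(24 + 19) = 2*43 = 86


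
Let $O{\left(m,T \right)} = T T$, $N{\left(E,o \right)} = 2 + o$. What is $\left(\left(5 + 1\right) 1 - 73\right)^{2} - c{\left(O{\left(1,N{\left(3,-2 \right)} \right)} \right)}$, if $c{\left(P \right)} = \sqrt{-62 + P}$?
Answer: $4489 - i \sqrt{62} \approx 4489.0 - 7.874 i$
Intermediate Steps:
$O{\left(m,T \right)} = T^{2}$
$\left(\left(5 + 1\right) 1 - 73\right)^{2} - c{\left(O{\left(1,N{\left(3,-2 \right)} \right)} \right)} = \left(\left(5 + 1\right) 1 - 73\right)^{2} - \sqrt{-62 + \left(2 - 2\right)^{2}} = \left(6 \cdot 1 - 73\right)^{2} - \sqrt{-62 + 0^{2}} = \left(6 - 73\right)^{2} - \sqrt{-62 + 0} = \left(-67\right)^{2} - \sqrt{-62} = 4489 - i \sqrt{62}$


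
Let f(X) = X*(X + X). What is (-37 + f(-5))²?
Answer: 169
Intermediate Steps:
f(X) = 2*X² (f(X) = X*(2*X) = 2*X²)
(-37 + f(-5))² = (-37 + 2*(-5)²)² = (-37 + 2*25)² = (-37 + 50)² = 13² = 169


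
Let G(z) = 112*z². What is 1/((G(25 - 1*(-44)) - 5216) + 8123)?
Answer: 1/536139 ≈ 1.8652e-6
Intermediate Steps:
1/((G(25 - 1*(-44)) - 5216) + 8123) = 1/((112*(25 - 1*(-44))² - 5216) + 8123) = 1/((112*(25 + 44)² - 5216) + 8123) = 1/((112*69² - 5216) + 8123) = 1/((112*4761 - 5216) + 8123) = 1/((533232 - 5216) + 8123) = 1/(528016 + 8123) = 1/536139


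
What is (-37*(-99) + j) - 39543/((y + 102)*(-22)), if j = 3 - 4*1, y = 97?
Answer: 16071779/4378 ≈ 3671.0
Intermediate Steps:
j = -1 (j = 3 - 4 = -1)
(-37*(-99) + j) - 39543/((y + 102)*(-22)) = (-37*(-99) - 1) - 39543/((97 + 102)*(-22)) = (3663 - 1) - 39543/(199*(-22)) = 3662 - 39543/(-4378) = 3662 - 39543*(-1)/4378 = 3662 - 1*(-39543/4378) = 3662 + 39543/4378 = 16071779/4378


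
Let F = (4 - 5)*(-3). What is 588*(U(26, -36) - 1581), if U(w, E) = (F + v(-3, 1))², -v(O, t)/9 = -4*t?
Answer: -35280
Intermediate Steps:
F = 3 (F = -1*(-3) = 3)
v(O, t) = 36*t (v(O, t) = -(-36)*t = 36*t)
U(w, E) = 1521 (U(w, E) = (3 + 36*1)² = (3 + 36)² = 39² = 1521)
588*(U(26, -36) - 1581) = 588*(1521 - 1581) = 588*(-60) = -35280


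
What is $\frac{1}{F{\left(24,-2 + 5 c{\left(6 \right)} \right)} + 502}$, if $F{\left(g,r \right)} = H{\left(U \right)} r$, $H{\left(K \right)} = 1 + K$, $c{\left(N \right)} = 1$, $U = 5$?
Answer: $\frac{1}{520} \approx 0.0019231$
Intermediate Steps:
$F{\left(g,r \right)} = 6 r$ ($F{\left(g,r \right)} = \left(1 + 5\right) r = 6 r$)
$\frac{1}{F{\left(24,-2 + 5 c{\left(6 \right)} \right)} + 502} = \frac{1}{6 \left(-2 + 5 \cdot 1\right) + 502} = \frac{1}{6 \left(-2 + 5\right) + 502} = \frac{1}{6 \cdot 3 + 502} = \frac{1}{18 + 502} = \frac{1}{520}$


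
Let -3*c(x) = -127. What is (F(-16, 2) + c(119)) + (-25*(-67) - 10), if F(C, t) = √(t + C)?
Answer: 5122/3 + I*√14 ≈ 1707.3 + 3.7417*I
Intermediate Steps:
F(C, t) = √(C + t)
c(x) = 127/3 (c(x) = -⅓*(-127) = 127/3)
(F(-16, 2) + c(119)) + (-25*(-67) - 10) = (√(-16 + 2) + 127/3) + (-25*(-67) - 10) = (√(-14) + 127/3) + (1675 - 10) = (I*√14 + 127/3) + 1665 = (127/3 + I*√14) + 1665 = 5122/3 + I*√14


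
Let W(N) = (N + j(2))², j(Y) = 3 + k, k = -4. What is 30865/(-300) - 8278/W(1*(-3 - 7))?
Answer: -1243613/7260 ≈ -171.30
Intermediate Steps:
j(Y) = -1 (j(Y) = 3 - 4 = -1)
W(N) = (-1 + N)² (W(N) = (N - 1)² = (-1 + N)²)
30865/(-300) - 8278/W(1*(-3 - 7)) = 30865/(-300) - 8278/(-1 + 1*(-3 - 7))² = 30865*(-1/300) - 8278/(-1 + 1*(-10))² = -6173/60 - 8278/(-1 - 10)² = -6173/60 - 8278/((-11)²) = -6173/60 - 8278/121 = -1243613/7260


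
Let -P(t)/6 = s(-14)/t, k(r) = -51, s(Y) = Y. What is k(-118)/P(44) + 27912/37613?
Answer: -6838247/263291 ≈ -25.972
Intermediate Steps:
P(t) = 84/t (P(t) = -(-84)/t = 84/t)
k(-118)/P(44) + 27912/37613 = -51/(84/44) + 27912/37613 = -51/(84*(1/44)) + 27912*(1/37613) = -51/21/11 + 27912/37613 = -51*11/21 + 27912/37613 = -187/7 + 27912/37613 = -6838247/263291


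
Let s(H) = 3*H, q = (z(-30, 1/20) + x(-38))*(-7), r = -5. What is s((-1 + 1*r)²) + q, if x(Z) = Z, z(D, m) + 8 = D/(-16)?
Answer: 3335/8 ≈ 416.88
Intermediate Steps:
z(D, m) = -8 - D/16 (z(D, m) = -8 + D/(-16) = -8 + D*(-1/16) = -8 - D/16)
q = 2471/8 (q = ((-8 - 1/16*(-30)) - 38)*(-7) = ((-8 + 15/8) - 38)*(-7) = (-49/8 - 38)*(-7) = -353/8*(-7) = 2471/8 ≈ 308.88)
s((-1 + 1*r)²) + q = 3*(-1 + 1*(-5))² + 2471/8 = 3*(-1 - 5)² + 2471/8 = 3*(-6)² + 2471/8 = 3*36 + 2471/8 = 108 + 2471/8 = 3335/8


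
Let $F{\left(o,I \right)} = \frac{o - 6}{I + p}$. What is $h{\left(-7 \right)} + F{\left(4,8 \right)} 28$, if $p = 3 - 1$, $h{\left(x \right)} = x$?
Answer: $- \frac{63}{5} \approx -12.6$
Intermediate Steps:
$p = 2$ ($p = 3 - 1 = 2$)
$F{\left(o,I \right)} = \frac{-6 + o}{2 + I}$ ($F{\left(o,I \right)} = \frac{o - 6}{I + 2} = \frac{-6 + o}{2 + I}$)
$h{\left(-7 \right)} + F{\left(4,8 \right)} 28 = -7 + \frac{-6 + 4}{2 + 8} \cdot 28 = -7 + \frac{1}{10} \left(-2\right) 28 = -7 - \frac{28}{5} = - \frac{63}{5}$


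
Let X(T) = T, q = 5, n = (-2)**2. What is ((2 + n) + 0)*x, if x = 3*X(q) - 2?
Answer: 78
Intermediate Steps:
n = 4
x = 13 (x = 3*5 - 2 = 15 - 2 = 13)
((2 + n) + 0)*x = ((2 + 4) + 0)*13 = (6 + 0)*13 = 6*13 = 78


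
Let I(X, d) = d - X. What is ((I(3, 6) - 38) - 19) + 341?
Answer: 287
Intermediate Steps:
((I(3, 6) - 38) - 19) + 341 = (((6 - 1*3) - 38) - 19) + 341 = (((6 - 3) - 38) - 19) + 341 = ((3 - 38) - 19) + 341 = (-35 - 19) + 341 = -54 + 341 = 287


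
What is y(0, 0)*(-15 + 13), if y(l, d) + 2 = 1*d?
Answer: 4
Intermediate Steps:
y(l, d) = -2 + d (y(l, d) = -2 + 1*d = -2 + d)
y(0, 0)*(-15 + 13) = (-2 + 0)*(-15 + 13) = -2*(-2) = 4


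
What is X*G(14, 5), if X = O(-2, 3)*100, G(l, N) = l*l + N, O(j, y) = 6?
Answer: 120600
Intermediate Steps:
G(l, N) = N + l² (G(l, N) = l² + N = N + l²)
X = 600 (X = 6*100 = 600)
X*G(14, 5) = 600*(5 + 14²) = 600*(5 + 196) = 600*201 = 120600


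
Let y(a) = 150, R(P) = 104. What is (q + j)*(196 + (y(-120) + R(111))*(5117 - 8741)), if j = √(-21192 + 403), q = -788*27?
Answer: 19580302800 - 920300*I*√20789 ≈ 1.958e+10 - 1.3269e+8*I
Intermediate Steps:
q = -21276
j = I*√20789 (j = √(-20789) = I*√20789 ≈ 144.18*I)
(q + j)*(196 + (y(-120) + R(111))*(5117 - 8741)) = (-21276 + I*√20789)*(196 + (150 + 104)*(5117 - 8741)) = (-21276 + I*√20789)*(196 + 254*(-3624)) = (-21276 + I*√20789)*(196 - 920496) = (-21276 + I*√20789)*(-920300) = 19580302800 - 920300*I*√20789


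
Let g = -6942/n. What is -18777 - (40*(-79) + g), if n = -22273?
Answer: -347844383/22273 ≈ -15617.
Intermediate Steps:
g = 6942/22273 (g = -6942/(-22273) = -6942*(-1/22273) = 6942/22273 ≈ 0.31168)
-18777 - (40*(-79) + g) = -18777 - (40*(-79) + 6942/22273) = -18777 - (-3160 + 6942/22273) = -18777 - 1*(-70375738/22273) = -18777 + 70375738/22273 = -347844383/22273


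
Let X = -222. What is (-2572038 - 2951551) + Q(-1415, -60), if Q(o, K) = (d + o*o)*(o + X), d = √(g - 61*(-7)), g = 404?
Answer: -3283165914 - 1637*√831 ≈ -3.2832e+9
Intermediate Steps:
d = √831 (d = √(404 - 61*(-7)) = √(404 + 427) = √831 ≈ 28.827)
Q(o, K) = (-222 + o)*(√831 + o²) (Q(o, K) = (√831 + o*o)*(o - 222) = (√831 + o²)*(-222 + o) = (-222 + o)*(√831 + o²))
(-2572038 - 2951551) + Q(-1415, -60) = (-2572038 - 2951551) + ((-1415)³ - 222*√831 - 222*(-1415)² - 1415*√831) = -5523589 + (-2833148375 - 222*√831 - 222*2002225 - 1415*√831) = -5523589 + (-2833148375 - 222*√831 - 444493950 - 1415*√831) = -5523589 + (-3277642325 - 1637*√831) = -3283165914 - 1637*√831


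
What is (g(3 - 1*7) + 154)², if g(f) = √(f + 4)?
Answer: 23716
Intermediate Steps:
g(f) = √(4 + f)
(g(3 - 1*7) + 154)² = (√(4 + (3 - 1*7)) + 154)² = (√(4 + (3 - 7)) + 154)² = (√(4 - 4) + 154)² = (√0 + 154)² = (0 + 154)² = 154² = 23716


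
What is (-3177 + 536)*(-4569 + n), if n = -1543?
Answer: 16141792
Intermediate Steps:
(-3177 + 536)*(-4569 + n) = (-3177 + 536)*(-4569 - 1543) = -2641*(-6112) = 16141792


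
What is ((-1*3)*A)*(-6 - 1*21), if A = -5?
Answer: -405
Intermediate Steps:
((-1*3)*A)*(-6 - 1*21) = (-1*3*(-5))*(-6 - 1*21) = (-3*(-5))*(-6 - 21) = 15*(-27) = -405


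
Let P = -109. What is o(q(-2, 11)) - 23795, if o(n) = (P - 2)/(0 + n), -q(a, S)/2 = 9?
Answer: -142733/6 ≈ -23789.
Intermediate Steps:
q(a, S) = -18 (q(a, S) = -2*9 = -18)
o(n) = -111/n (o(n) = (-109 - 2)/(0 + n) = -111/n)
o(q(-2, 11)) - 23795 = -111/(-18) - 23795 = -111*(-1/18) - 23795 = 37/6 - 23795 = -142733/6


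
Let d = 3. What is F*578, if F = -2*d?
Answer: -3468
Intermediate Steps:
F = -6 (F = -2*3 = -6)
F*578 = -6*578 = -3468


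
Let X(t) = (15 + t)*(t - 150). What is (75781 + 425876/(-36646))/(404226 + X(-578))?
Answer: 277664465/2983314214 ≈ 0.093073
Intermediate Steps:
X(t) = (-150 + t)*(15 + t) (X(t) = (15 + t)*(-150 + t) = (-150 + t)*(15 + t))
(75781 + 425876/(-36646))/(404226 + X(-578)) = (75781 + 425876/(-36646))/(404226 + (-2250 + (-578)**2 - 135*(-578))) = (75781 + 425876*(-1/36646))/(404226 + (-2250 + 334084 + 78030)) = (75781 - 212938/18323)/(404226 + 409864) = (1388322325/18323)/814090 = (1388322325/18323)*(1/814090) = 277664465/2983314214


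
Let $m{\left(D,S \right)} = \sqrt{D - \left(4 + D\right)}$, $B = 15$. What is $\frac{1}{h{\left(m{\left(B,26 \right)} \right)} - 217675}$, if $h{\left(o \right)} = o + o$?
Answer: $- \frac{217675}{47382405641} - \frac{4 i}{47382405641} \approx -4.594 \cdot 10^{-6} - 8.4419 \cdot 10^{-11} i$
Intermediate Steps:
$m{\left(D,S \right)} = 2 i$ ($m{\left(D,S \right)} = \sqrt{-4} = 2 i$)
$h{\left(o \right)} = 2 o$
$\frac{1}{h{\left(m{\left(B,26 \right)} \right)} - 217675} = \frac{1}{2 \cdot 2 i - 217675} = \frac{1}{4 i - 217675} = \frac{1}{-217675 + 4 i} = \frac{-217675 - 4 i}{47382405641}$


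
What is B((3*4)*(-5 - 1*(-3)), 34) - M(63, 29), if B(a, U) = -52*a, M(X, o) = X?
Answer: 1185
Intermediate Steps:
B((3*4)*(-5 - 1*(-3)), 34) - M(63, 29) = -52*3*4*(-5 - 1*(-3)) - 1*63 = -624*(-5 + 3) - 63 = -624*(-2) - 63 = -52*(-24) - 63 = 1248 - 63 = 1185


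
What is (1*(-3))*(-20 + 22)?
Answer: -6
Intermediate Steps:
(1*(-3))*(-20 + 22) = -3*2 = -6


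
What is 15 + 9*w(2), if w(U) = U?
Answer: 33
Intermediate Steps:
15 + 9*w(2) = 15 + 9*2 = 15 + 18 = 33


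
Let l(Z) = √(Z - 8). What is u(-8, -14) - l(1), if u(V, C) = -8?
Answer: -8 - I*√7 ≈ -8.0 - 2.6458*I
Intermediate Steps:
l(Z) = √(-8 + Z)
u(-8, -14) - l(1) = -8 - √(-8 + 1) = -8 - √(-7) = -8 - I*√7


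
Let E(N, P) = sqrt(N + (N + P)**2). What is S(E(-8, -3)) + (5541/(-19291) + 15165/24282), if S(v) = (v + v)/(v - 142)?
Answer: 340247032899/1043596763018 - 284*sqrt(113)/20051 ≈ 0.17547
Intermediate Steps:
S(v) = 2*v/(-142 + v) (S(v) = (2*v)/(-142 + v) = 2*v/(-142 + v))
S(E(-8, -3)) + (5541/(-19291) + 15165/24282) = 2*sqrt(-8 + (-8 - 3)**2)/(-142 + sqrt(-8 + (-8 - 3)**2)) + (5541/(-19291) + 15165/24282) = 2*sqrt(-8 + (-11)**2)/(-142 + sqrt(-8 + (-11)**2)) + (5541*(-1/19291) + 15165*(1/24282)) = 2*sqrt(-8 + 121)/(-142 + sqrt(-8 + 121)) + (-5541/19291 + 1685/2698) = 2*sqrt(113)/(-142 + sqrt(113)) + 17555717/52047118 = 17555717/52047118 + 2*sqrt(113)/(-142 + sqrt(113))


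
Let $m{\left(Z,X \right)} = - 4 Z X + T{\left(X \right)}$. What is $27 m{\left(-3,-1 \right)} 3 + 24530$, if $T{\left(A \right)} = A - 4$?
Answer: $23153$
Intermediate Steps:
$T{\left(A \right)} = -4 + A$ ($T{\left(A \right)} = A - 4 = -4 + A$)
$m{\left(Z,X \right)} = -4 + X - 4 X Z$ ($m{\left(Z,X \right)} = - 4 Z X + \left(-4 + X\right) = - 4 X Z + \left(-4 + X\right) = -4 + X - 4 X Z$)
$27 m{\left(-3,-1 \right)} 3 + 24530 = 27 \left(-4 - 1 - \left(-4\right) \left(-3\right)\right) 3 + 24530 = 27 \left(-4 - 1 - 12\right) 3 + 24530 = 27 \left(-17\right) 3 + 24530 = \left(-459\right) 3 + 24530 = -1377 + 24530 = 23153$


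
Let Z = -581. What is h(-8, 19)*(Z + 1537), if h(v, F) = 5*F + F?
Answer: 108984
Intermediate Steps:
h(v, F) = 6*F
h(-8, 19)*(Z + 1537) = (6*19)*(-581 + 1537) = 114*956 = 108984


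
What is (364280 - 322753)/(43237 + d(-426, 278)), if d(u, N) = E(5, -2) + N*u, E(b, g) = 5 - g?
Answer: -41527/75184 ≈ -0.55234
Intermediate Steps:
d(u, N) = 7 + N*u (d(u, N) = (5 - 1*(-2)) + N*u = (5 + 2) + N*u = 7 + N*u)
(364280 - 322753)/(43237 + d(-426, 278)) = (364280 - 322753)/(43237 + (7 + 278*(-426))) = 41527/(43237 + (7 - 118428)) = 41527/(43237 - 118421) = 41527/(-75184) = 41527*(-1/75184) = -41527/75184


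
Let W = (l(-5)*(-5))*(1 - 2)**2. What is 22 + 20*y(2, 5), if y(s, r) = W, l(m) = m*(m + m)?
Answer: -4978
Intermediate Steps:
l(m) = 2*m**2 (l(m) = m*(2*m) = 2*m**2)
W = -250 (W = ((2*(-5)**2)*(-5))*(1 - 2)**2 = ((2*25)*(-5))*(-1)**2 = (50*(-5))*1 = -250*1 = -250)
y(s, r) = -250
22 + 20*y(2, 5) = 22 + 20*(-250) = 22 - 5000 = -4978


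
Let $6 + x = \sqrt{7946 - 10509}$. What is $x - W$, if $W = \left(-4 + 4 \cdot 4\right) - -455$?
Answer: $-473 + i \sqrt{2563} \approx -473.0 + 50.626 i$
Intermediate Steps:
$W = 467$ ($W = \left(-4 + 16\right) + 455 = 12 + 455 = 467$)
$x = -6 + i \sqrt{2563}$ ($x = -6 + \sqrt{7946 - 10509} = -6 + \sqrt{-2563} = -6 + i \sqrt{2563} \approx -6.0 + 50.626 i$)
$x - W = \left(-6 + i \sqrt{2563}\right) - 467 = -473 + i \sqrt{2563}$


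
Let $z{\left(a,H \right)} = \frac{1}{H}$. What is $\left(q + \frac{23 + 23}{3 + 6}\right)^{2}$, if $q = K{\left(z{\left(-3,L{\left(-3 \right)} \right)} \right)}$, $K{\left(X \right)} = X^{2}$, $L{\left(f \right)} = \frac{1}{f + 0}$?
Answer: $\frac{16129}{81} \approx 199.12$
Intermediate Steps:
$L{\left(f \right)} = \frac{1}{f}$
$q = 9$ ($q = \left(\frac{1}{\frac{1}{-3}}\right)^{2} = \left(\frac{1}{- \frac{1}{3}}\right)^{2} = \left(-3\right)^{2} = 9$)
$\left(q + \frac{23 + 23}{3 + 6}\right)^{2} = \left(9 + \frac{23 + 23}{3 + 6}\right)^{2} = \left(9 + \frac{46}{9}\right)^{2} = \left(\frac{127}{9}\right)^{2} = \frac{16129}{81}$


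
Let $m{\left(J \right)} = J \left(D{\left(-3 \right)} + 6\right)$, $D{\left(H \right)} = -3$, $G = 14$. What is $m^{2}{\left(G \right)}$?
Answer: $1764$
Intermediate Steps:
$m{\left(J \right)} = 3 J$ ($m{\left(J \right)} = J \left(-3 + 6\right) = J 3 = 3 J$)
$m^{2}{\left(G \right)} = \left(3 \cdot 14\right)^{2} = 42^{2} = 1764$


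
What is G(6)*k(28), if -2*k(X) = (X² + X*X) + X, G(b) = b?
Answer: -4788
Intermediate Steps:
k(X) = -X² - X/2 (k(X) = -((X² + X*X) + X)/2 = -((X² + X²) + X)/2 = -(2*X² + X)/2 = -(X + 2*X²)/2 = -X² - X/2)
G(6)*k(28) = 6*(-1*28*(½ + 28)) = 6*(-1*28*57/2) = 6*(-798) = -4788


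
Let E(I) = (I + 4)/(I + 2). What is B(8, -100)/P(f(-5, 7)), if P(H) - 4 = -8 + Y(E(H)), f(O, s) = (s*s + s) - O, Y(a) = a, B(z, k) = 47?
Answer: -2961/187 ≈ -15.834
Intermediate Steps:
E(I) = (4 + I)/(2 + I)
f(O, s) = s + s**2 - O (f(O, s) = (s**2 + s) - O = (s + s**2) - O = s + s**2 - O)
P(H) = -4 + (4 + H)/(2 + H) (P(H) = 4 + (-8 + (4 + H)/(2 + H)) = -4 + (4 + H)/(2 + H))
B(8, -100)/P(f(-5, 7)) = 47/(((-4 - 3*(7 + 7**2 - 1*(-5)))/(2 + (7 + 7**2 - 1*(-5))))) = 47/(((-4 - 3*(7 + 49 + 5))/(2 + (7 + 49 + 5)))) = 47/(((-4 - 3*61)/(2 + 61))) = 47/(((-4 - 183)/63)) = 47/(((1/63)*(-187))) = 47/(-187/63) = 47*(-63/187) = -2961/187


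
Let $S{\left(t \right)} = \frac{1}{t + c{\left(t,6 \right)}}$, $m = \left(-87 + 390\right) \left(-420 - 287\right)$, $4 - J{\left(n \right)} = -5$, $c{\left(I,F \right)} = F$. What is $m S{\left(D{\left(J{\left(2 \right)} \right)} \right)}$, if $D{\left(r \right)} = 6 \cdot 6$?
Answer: $- \frac{10201}{2} \approx -5100.5$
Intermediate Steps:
$J{\left(n \right)} = 9$ ($J{\left(n \right)} = 4 - -5 = 4 + 5 = 9$)
$D{\left(r \right)} = 36$
$m = -214221$ ($m = 303 \left(-707\right) = -214221$)
$S{\left(t \right)} = \frac{1}{6 + t}$ ($S{\left(t \right)} = \frac{1}{t + 6} = \frac{1}{6 + t}$)
$m S{\left(D{\left(J{\left(2 \right)} \right)} \right)} = - \frac{214221}{6 + 36} = - \frac{214221}{42} = \left(-214221\right) \frac{1}{42} = - \frac{10201}{2}$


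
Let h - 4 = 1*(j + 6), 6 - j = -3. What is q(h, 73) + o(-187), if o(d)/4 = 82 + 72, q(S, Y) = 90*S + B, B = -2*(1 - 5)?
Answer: 2334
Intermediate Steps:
j = 9 (j = 6 - 1*(-3) = 6 + 3 = 9)
h = 19 (h = 4 + 1*(9 + 6) = 4 + 1*15 = 4 + 15 = 19)
B = 8 (B = -2*(-4) = 8)
q(S, Y) = 8 + 90*S (q(S, Y) = 90*S + 8 = 8 + 90*S)
o(d) = 616 (o(d) = 4*(82 + 72) = 4*154 = 616)
q(h, 73) + o(-187) = (8 + 90*19) + 616 = (8 + 1710) + 616 = 1718 + 616 = 2334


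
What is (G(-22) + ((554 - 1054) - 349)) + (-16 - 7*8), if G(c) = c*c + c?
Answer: -459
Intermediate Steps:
G(c) = c + c**2 (G(c) = c**2 + c = c + c**2)
(G(-22) + ((554 - 1054) - 349)) + (-16 - 7*8) = (-22*(1 - 22) + ((554 - 1054) - 349)) + (-16 - 7*8) = (-22*(-21) + (-500 - 349)) + (-16 - 56) = (462 - 849) - 72 = -387 - 72 = -459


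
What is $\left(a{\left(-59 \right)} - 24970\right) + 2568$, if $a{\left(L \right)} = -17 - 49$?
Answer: $-22468$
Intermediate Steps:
$a{\left(L \right)} = -66$
$\left(a{\left(-59 \right)} - 24970\right) + 2568 = \left(-66 - 24970\right) + 2568 = -25036 + 2568 = -22468$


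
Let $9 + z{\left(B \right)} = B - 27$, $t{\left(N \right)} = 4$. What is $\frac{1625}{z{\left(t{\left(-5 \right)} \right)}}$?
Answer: $- \frac{1625}{32} \approx -50.781$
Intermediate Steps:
$z{\left(B \right)} = -36 + B$ ($z{\left(B \right)} = -9 + \left(B - 27\right) = -9 + \left(-27 + B\right) = -36 + B$)
$\frac{1625}{z{\left(t{\left(-5 \right)} \right)}} = \frac{1625}{-36 + 4} = \frac{1625}{-32} = 1625 \left(- \frac{1}{32}\right) = - \frac{1625}{32}$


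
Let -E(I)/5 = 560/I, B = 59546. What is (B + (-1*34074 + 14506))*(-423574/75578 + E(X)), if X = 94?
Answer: -2512960671042/1776083 ≈ -1.4149e+6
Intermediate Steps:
E(I) = -2800/I
(B + (-1*34074 + 14506))*(-423574/75578 + E(X)) = (59546 + (-1*34074 + 14506))*(-423574/75578 - 2800/94) = (59546 + (-34074 + 14506))*(-423574*1/75578 - 2800*1/94) = (59546 - 19568)*(-211787/37789 - 1400/47) = 39978*(-62858589/1776083) = -2512960671042/1776083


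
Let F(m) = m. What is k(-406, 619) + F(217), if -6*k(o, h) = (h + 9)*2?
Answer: 23/3 ≈ 7.6667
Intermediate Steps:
k(o, h) = -3 - h/3 (k(o, h) = -(h + 9)*2/6 = -(9 + h)*2/6 = -(18 + 2*h)/6 = -3 - h/3)
k(-406, 619) + F(217) = (-3 - ⅓*619) + 217 = (-3 - 619/3) + 217 = -628/3 + 217 = 23/3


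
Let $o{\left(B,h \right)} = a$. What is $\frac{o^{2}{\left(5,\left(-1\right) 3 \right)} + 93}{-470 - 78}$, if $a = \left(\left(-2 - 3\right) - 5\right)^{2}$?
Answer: $- \frac{10093}{548} \approx -18.418$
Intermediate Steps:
$a = 100$ ($a = \left(\left(-2 - 3\right) - 5\right)^{2} = \left(-5 - 5\right)^{2} = \left(-10\right)^{2} = 100$)
$o{\left(B,h \right)} = 100$
$\frac{o^{2}{\left(5,\left(-1\right) 3 \right)} + 93}{-470 - 78} = \frac{100^{2} + 93}{-470 - 78} = \frac{10000 + 93}{-548} = 10093 \left(- \frac{1}{548}\right) = - \frac{10093}{548}$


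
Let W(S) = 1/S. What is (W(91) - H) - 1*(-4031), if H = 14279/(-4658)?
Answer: 1709956265/423878 ≈ 4034.1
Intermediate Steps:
H = -14279/4658 (H = 14279*(-1/4658) = -14279/4658 ≈ -3.0655)
(W(91) - H) - 1*(-4031) = (1/91 - 1*(-14279/4658)) - 1*(-4031) = (1/91 + 14279/4658) + 4031 = 1304047/423878 + 4031 = 1709956265/423878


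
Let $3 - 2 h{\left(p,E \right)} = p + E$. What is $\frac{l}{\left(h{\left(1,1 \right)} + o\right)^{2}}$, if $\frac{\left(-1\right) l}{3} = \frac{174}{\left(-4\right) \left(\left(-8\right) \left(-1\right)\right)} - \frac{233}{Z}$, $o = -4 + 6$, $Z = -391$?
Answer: $\frac{90867}{39100} \approx 2.324$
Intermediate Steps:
$h{\left(p,E \right)} = \frac{3}{2} - \frac{E}{2} - \frac{p}{2}$ ($h{\left(p,E \right)} = \frac{3}{2} - \frac{p + E}{2} = \frac{3}{2} - \frac{E + p}{2} = \frac{3}{2} - \left(\frac{E}{2} + \frac{p}{2}\right) = \frac{3}{2} - \frac{E}{2} - \frac{p}{2}$)
$o = 2$
$l = \frac{90867}{6256}$ ($l = - 3 \left(\frac{174}{\left(-4\right) \left(\left(-8\right) \left(-1\right)\right)} - \frac{233}{-391}\right) = - 3 \left(\frac{174}{\left(-4\right) 8} - - \frac{233}{391}\right) = - 3 \left(\frac{174}{-32} + \frac{233}{391}\right) = - 3 \left(174 \left(- \frac{1}{32}\right) + \frac{233}{391}\right) = - 3 \left(- \frac{87}{16} + \frac{233}{391}\right) = \left(-3\right) \left(- \frac{30289}{6256}\right) = \frac{90867}{6256} \approx 14.525$)
$\frac{l}{\left(h{\left(1,1 \right)} + o\right)^{2}} = \frac{90867}{6256 \left(\left(\frac{3}{2} - \frac{1}{2} - \frac{1}{2}\right) + 2\right)^{2}} = \frac{90867}{6256 \left(\frac{1}{2} + 2\right)^{2}} = \frac{90867}{6256 \left(\frac{5}{2}\right)^{2}} = \frac{90867}{6256 \cdot \frac{25}{4}} = \frac{90867}{6256} \cdot \frac{4}{25} = \frac{90867}{39100}$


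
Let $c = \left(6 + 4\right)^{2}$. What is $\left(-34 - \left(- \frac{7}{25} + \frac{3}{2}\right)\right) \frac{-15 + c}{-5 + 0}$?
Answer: $\frac{29937}{50} \approx 598.74$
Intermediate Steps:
$c = 100$ ($c = 10^{2} = 100$)
$\left(-34 - \left(- \frac{7}{25} + \frac{3}{2}\right)\right) \frac{-15 + c}{-5 + 0} = \left(-34 - \left(- \frac{7}{25} + \frac{3}{2}\right)\right) \frac{-15 + 100}{-5 + 0} = \left(-34 - \frac{61}{50}\right) \frac{85}{-5} = \left(-34 + \left(- \frac{3}{2} + \frac{7}{25}\right)\right) 85 \left(- \frac{1}{5}\right) = \left(-34 - \frac{61}{50}\right) \left(-17\right) = \left(- \frac{1761}{50}\right) \left(-17\right) = \frac{29937}{50}$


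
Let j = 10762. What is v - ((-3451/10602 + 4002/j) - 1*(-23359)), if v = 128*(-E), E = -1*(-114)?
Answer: -2165082982033/57049362 ≈ -37951.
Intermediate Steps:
E = 114
v = -14592 (v = 128*(-1*114) = 128*(-114) = -14592)
v - ((-3451/10602 + 4002/j) - 1*(-23359)) = -14592 - ((-3451/10602 + 4002/10762) - 1*(-23359)) = -14592 - ((-3451*1/10602 + 4002*(1/10762)) + 23359) = -14592 - ((-3451/10602 + 2001/5381) + 23359) = -14592 - (2644771/57049362 + 23359) = -14592 - 1*1332618691729/57049362 = -14592 - 1332618691729/57049362 = -2165082982033/57049362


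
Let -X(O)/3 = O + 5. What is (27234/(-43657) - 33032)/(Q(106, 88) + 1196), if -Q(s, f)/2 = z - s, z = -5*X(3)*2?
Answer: -721052629/20256848 ≈ -35.596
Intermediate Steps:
X(O) = -15 - 3*O (X(O) = -3*(O + 5) = -3*(5 + O) = -15 - 3*O)
z = 240 (z = -5*(-15 - 3*3)*2 = -5*(-15 - 9)*2 = -5*(-24)*2 = 120*2 = 240)
Q(s, f) = -480 + 2*s (Q(s, f) = -2*(240 - s) = -480 + 2*s)
(27234/(-43657) - 33032)/(Q(106, 88) + 1196) = (27234/(-43657) - 33032)/((-480 + 2*106) + 1196) = (27234*(-1/43657) - 33032)/((-480 + 212) + 1196) = (-27234/43657 - 33032)/(-268 + 1196) = -1442105258/43657/928 = -1442105258/43657*1/928 = -721052629/20256848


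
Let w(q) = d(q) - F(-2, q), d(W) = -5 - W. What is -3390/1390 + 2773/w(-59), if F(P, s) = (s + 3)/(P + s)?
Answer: 22414585/450082 ≈ 49.801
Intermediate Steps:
F(P, s) = (3 + s)/(P + s)
w(q) = -5 - q - (3 + q)/(-2 + q) (w(q) = (-5 - q) - (3 + q)/(-2 + q) = -5 - q - (3 + q)/(-2 + q))
-3390/1390 + 2773/w(-59) = -3390/1390 + 2773/(((7 - 1*(-59)² - 4*(-59))/(-2 - 59))) = -3390*1/1390 + 2773/(((7 - 1*3481 + 236)/(-61))) = -339/139 + 2773/((-(7 - 3481 + 236)/61)) = -339/139 + 2773/((-1/61*(-3238))) = -339/139 + 2773/(3238/61) = -339/139 + 2773*(61/3238) = -339/139 + 169153/3238 = 22414585/450082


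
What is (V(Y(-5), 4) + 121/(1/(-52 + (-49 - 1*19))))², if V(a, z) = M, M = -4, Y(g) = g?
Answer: 210946576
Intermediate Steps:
V(a, z) = -4
(V(Y(-5), 4) + 121/(1/(-52 + (-49 - 1*19))))² = (-4 + 121/(1/(-52 + (-49 - 1*19))))² = (-4 + 121/(1/(-52 + (-49 - 19))))² = (-4 + 121/(1/(-52 - 68)))² = (-4 + 121/(1/(-120)))² = (-4 + 121/(-1/120))² = (-4 + 121*(-120))² = (-4 - 14520)² = (-14524)² = 210946576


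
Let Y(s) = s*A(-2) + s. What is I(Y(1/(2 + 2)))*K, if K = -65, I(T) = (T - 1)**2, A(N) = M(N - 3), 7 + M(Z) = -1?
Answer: -7865/16 ≈ -491.56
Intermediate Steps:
M(Z) = -8 (M(Z) = -7 - 1 = -8)
A(N) = -8
Y(s) = -7*s (Y(s) = s*(-8) + s = -8*s + s = -7*s)
I(T) = (-1 + T)**2
I(Y(1/(2 + 2)))*K = (-1 - 7/(2 + 2))**2*(-65) = (-1 - 7/4)**2*(-65) = (-11/4)**2*(-65) = (121/16)*(-65) = -7865/16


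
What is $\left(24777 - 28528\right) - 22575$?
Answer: $-26326$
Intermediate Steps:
$\left(24777 - 28528\right) - 22575 = -3751 - 22575 = -26326$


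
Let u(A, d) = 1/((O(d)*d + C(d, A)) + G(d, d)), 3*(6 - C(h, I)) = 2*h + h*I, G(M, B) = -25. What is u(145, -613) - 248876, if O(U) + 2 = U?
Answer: -101295767387/407013 ≈ -2.4888e+5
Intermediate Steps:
O(U) = -2 + U
C(h, I) = 6 - 2*h/3 - I*h/3 (C(h, I) = 6 - (2*h + h*I)/3 = 6 - (2*h + I*h)/3 = 6 + (-2*h/3 - I*h/3) = 6 - 2*h/3 - I*h/3)
u(A, d) = 1/(-19 - 2*d/3 + d*(-2 + d) - A*d/3) (u(A, d) = 1/(((-2 + d)*d + (6 - 2*d/3 - A*d/3)) - 25) = 1/((d*(-2 + d) + (6 - 2*d/3 - A*d/3)) - 25) = 1/((6 - 2*d/3 + d*(-2 + d) - A*d/3) - 25) = 1/(-19 - 2*d/3 + d*(-2 + d) - A*d/3))
u(145, -613) - 248876 = 3/(-57 - 8*(-613) + 3*(-613)² - 1*145*(-613)) - 248876 = 3/(-57 + 4904 + 3*375769 + 88885) - 248876 = 3/(-57 + 4904 + 1127307 + 88885) - 248876 = 3/1221039 - 248876 = 3*(1/1221039) - 248876 = 1/407013 - 248876 = -101295767387/407013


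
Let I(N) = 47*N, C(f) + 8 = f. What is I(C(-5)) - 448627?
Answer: -449238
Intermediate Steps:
C(f) = -8 + f
I(C(-5)) - 448627 = 47*(-8 - 5) - 448627 = 47*(-13) - 448627 = -611 - 448627 = -449238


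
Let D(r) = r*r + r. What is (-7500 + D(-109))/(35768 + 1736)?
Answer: 267/2344 ≈ 0.11391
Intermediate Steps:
D(r) = r + r² (D(r) = r² + r = r + r²)
(-7500 + D(-109))/(35768 + 1736) = (-7500 - 109*(1 - 109))/(35768 + 1736) = (-7500 - 109*(-108))/37504 = (-7500 + 11772)*(1/37504) = 4272*(1/37504) = 267/2344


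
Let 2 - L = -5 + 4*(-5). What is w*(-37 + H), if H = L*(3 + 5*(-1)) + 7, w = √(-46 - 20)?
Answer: -84*I*√66 ≈ -682.42*I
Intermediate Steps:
w = I*√66 (w = √(-66) = I*√66 ≈ 8.124*I)
L = 27 (L = 2 - (-5 + 4*(-5)) = 2 - (-5 - 20) = 2 - 1*(-25) = 2 + 25 = 27)
H = -47 (H = 27*(3 + 5*(-1)) + 7 = 27*(3 - 5) + 7 = 27*(-2) + 7 = -54 + 7 = -47)
w*(-37 + H) = (I*√66)*(-37 - 47) = (I*√66)*(-84) = -84*I*√66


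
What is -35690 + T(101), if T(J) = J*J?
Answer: -25489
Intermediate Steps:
T(J) = J**2
-35690 + T(101) = -35690 + 101**2 = -35690 + 10201 = -25489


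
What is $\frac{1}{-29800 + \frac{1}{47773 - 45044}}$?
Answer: $- \frac{2729}{81324199} \approx -3.3557 \cdot 10^{-5}$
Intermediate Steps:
$\frac{1}{-29800 + \frac{1}{47773 - 45044}} = \frac{1}{-29800 + \frac{1}{2729}} = \frac{1}{- \frac{81324199}{2729}} = - \frac{2729}{81324199}$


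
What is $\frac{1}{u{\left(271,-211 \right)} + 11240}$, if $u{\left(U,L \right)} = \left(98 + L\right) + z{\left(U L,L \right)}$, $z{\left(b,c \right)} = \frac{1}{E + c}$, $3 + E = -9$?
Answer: $\frac{223}{2481320} \approx 8.9871 \cdot 10^{-5}$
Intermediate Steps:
$E = -12$ ($E = -3 - 9 = -12$)
$z{\left(b,c \right)} = \frac{1}{-12 + c}$
$u{\left(U,L \right)} = 98 + L + \frac{1}{-12 + L}$ ($u{\left(U,L \right)} = \left(98 + L\right) + \frac{1}{-12 + L} = 98 + L + \frac{1}{-12 + L}$)
$\frac{1}{u{\left(271,-211 \right)} + 11240} = \frac{1}{\frac{1 + \left(-12 - 211\right) \left(98 - 211\right)}{-12 - 211} + 11240} = \frac{1}{\frac{1 - -25199}{-223} + 11240} = \frac{1}{- \frac{1 + 25199}{223} + 11240} = \frac{1}{\left(- \frac{1}{223}\right) 25200 + 11240} = \frac{1}{- \frac{25200}{223} + 11240} = \frac{1}{\frac{2481320}{223}} = \frac{223}{2481320}$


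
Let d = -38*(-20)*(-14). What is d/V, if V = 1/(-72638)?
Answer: 772868320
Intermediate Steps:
d = -10640 (d = 760*(-14) = -10640)
V = -1/72638 ≈ -1.3767e-5
d/V = -10640/(-1/72638) = -10640*(-72638) = 772868320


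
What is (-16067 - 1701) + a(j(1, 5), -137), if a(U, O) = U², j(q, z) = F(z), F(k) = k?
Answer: -17743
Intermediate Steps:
j(q, z) = z
(-16067 - 1701) + a(j(1, 5), -137) = (-16067 - 1701) + 5² = -17768 + 25 = -17743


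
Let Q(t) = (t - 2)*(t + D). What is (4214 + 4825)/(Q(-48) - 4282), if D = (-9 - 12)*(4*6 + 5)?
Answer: 9039/28568 ≈ 0.31640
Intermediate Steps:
D = -609 (D = -21*(24 + 5) = -21*29 = -609)
Q(t) = (-609 + t)*(-2 + t) (Q(t) = (t - 2)*(t - 609) = (-2 + t)*(-609 + t) = (-609 + t)*(-2 + t))
(4214 + 4825)/(Q(-48) - 4282) = (4214 + 4825)/((1218 + (-48)**2 - 611*(-48)) - 4282) = 9039/((1218 + 2304 + 29328) - 4282) = 9039/(32850 - 4282) = 9039/28568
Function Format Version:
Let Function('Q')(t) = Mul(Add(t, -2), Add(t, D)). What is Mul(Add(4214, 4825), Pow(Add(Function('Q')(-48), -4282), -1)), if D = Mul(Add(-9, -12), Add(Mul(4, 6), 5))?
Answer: Rational(9039, 28568) ≈ 0.31640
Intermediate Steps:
D = -609 (D = Mul(-21, Add(24, 5)) = Mul(-21, 29) = -609)
Function('Q')(t) = Mul(Add(-609, t), Add(-2, t)) (Function('Q')(t) = Mul(Add(t, -2), Add(t, -609)) = Mul(Add(-2, t), Add(-609, t)) = Mul(Add(-609, t), Add(-2, t)))
Mul(Add(4214, 4825), Pow(Add(Function('Q')(-48), -4282), -1)) = Mul(Add(4214, 4825), Pow(Add(Add(1218, Pow(-48, 2), Mul(-611, -48)), -4282), -1)) = Mul(9039, Pow(Add(Add(1218, 2304, 29328), -4282), -1)) = Mul(9039, Pow(Add(32850, -4282), -1)) = Mul(9039, Pow(28568, -1)) = Mul(9039, Rational(1, 28568)) = Rational(9039, 28568)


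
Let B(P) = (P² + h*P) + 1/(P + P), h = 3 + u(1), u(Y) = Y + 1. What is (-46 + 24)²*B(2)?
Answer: 6897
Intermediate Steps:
u(Y) = 1 + Y
h = 5 (h = 3 + (1 + 1) = 3 + 2 = 5)
B(P) = P² + 1/(2*P) + 5*P (B(P) = (P² + 5*P) + 1/(P + P) = (P² + 5*P) + 1/(2*P) = P² + 1/(2*P) + 5*P)
(-46 + 24)²*B(2) = (-46 + 24)²*(2² + (½)/2 + 5*2) = (-22)²*(4 + (½)*(½) + 10) = 484*(4 + ¼ + 10) = 484*(57/4) = 6897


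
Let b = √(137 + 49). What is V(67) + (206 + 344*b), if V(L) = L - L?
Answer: 206 + 344*√186 ≈ 4897.5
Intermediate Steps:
b = √186 ≈ 13.638
V(L) = 0
V(67) + (206 + 344*b) = 0 + (206 + 344*√186) = 206 + 344*√186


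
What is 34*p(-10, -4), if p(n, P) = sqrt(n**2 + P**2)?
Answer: 68*sqrt(29) ≈ 366.19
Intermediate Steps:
p(n, P) = sqrt(P**2 + n**2)
34*p(-10, -4) = 34*sqrt((-4)**2 + (-10)**2) = 34*sqrt(16 + 100) = 34*sqrt(116) = 34*(2*sqrt(29)) = 68*sqrt(29)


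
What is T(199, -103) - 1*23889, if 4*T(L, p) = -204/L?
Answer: -4753962/199 ≈ -23889.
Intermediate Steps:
T(L, p) = -51/L (T(L, p) = (-204/L)/4 = -51/L)
T(199, -103) - 1*23889 = -51/199 - 1*23889 = -51*1/199 - 23889 = -51/199 - 23889 = -4753962/199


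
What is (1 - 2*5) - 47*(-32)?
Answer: 1495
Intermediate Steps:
(1 - 2*5) - 47*(-32) = (1 - 10) + 1504 = -9 + 1504 = 1495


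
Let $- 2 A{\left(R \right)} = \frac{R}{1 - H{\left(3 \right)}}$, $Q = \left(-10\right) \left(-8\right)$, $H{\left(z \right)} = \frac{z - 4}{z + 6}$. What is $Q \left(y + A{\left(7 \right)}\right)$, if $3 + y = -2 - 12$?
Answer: $-1612$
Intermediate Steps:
$H{\left(z \right)} = \frac{-4 + z}{6 + z}$
$Q = 80$
$y = -17$ ($y = -3 - 14 = -17$)
$A{\left(R \right)} = - \frac{9 R}{20}$ ($A{\left(R \right)} = - \frac{R \frac{1}{1 - \frac{-4 + 3}{6 + 3}}}{2} = - \frac{R \frac{1}{1 - \frac{1}{9} \left(-1\right)}}{2} = - \frac{R \frac{1}{1 - - \frac{1}{9}}}{2} = - \frac{R \frac{1}{1 + \frac{1}{9}}}{2} = - \frac{R \frac{1}{\frac{10}{9}}}{2} = - \frac{R \frac{9}{10}}{2} = - \frac{\frac{9}{10} R}{2} = - \frac{9 R}{20}$)
$Q \left(y + A{\left(7 \right)}\right) = 80 \left(-17 - \frac{63}{20}\right) = 80 \left(- \frac{403}{20}\right) = -1612$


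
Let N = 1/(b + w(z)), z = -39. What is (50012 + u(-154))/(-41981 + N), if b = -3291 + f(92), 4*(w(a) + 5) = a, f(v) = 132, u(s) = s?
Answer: -632947310/532948799 ≈ -1.1876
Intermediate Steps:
w(a) = -5 + a/4
b = -3159 (b = -3291 + 132 = -3159)
N = -4/12695 (N = 1/(-3159 + (-5 + (¼)*(-39))) = 1/(-3159 + (-5 - 39/4)) = 1/(-3159 - 59/4) = 1/(-12695/4) = -4/12695 ≈ -0.00031508)
(50012 + u(-154))/(-41981 + N) = (50012 - 154)/(-41981 - 4/12695) = 49858/(-532948799/12695) = 49858*(-12695/532948799) = -632947310/532948799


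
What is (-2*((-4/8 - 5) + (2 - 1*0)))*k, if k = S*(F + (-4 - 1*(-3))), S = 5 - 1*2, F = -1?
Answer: -42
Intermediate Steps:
S = 3 (S = 5 - 2 = 3)
k = -6 (k = 3*(-1 + (-4 - 1*(-3))) = 3*(-1 + (-4 + 3)) = 3*(-1 - 1) = 3*(-2) = -6)
(-2*((-4/8 - 5) + (2 - 1*0)))*k = -2*((-4/8 - 5) + (2 - 1*0))*(-6) = -2*((-4*⅛ - 5) + (2 + 0))*(-6) = -2*((-½ - 5) + 2)*(-6) = -2*(-11/2 + 2)*(-6) = -2*(-7/2)*(-6) = 7*(-6) = -42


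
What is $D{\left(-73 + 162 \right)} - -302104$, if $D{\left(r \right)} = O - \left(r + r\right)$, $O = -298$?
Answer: $301628$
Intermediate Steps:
$D{\left(r \right)} = -298 - 2 r$ ($D{\left(r \right)} = -298 - \left(r + r\right) = -298 - 2 r$)
$D{\left(-73 + 162 \right)} - -302104 = \left(-298 - 2 \left(-73 + 162\right)\right) - -302104 = \left(-298 - 178\right) + 302104 = -476 + 302104 = 301628$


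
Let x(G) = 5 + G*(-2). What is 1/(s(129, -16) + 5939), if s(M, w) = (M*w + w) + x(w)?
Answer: 1/3896 ≈ 0.00025667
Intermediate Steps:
x(G) = 5 - 2*G
s(M, w) = 5 - w + M*w (s(M, w) = (M*w + w) + (5 - 2*w) = (w + M*w) + (5 - 2*w) = 5 - w + M*w)
1/(s(129, -16) + 5939) = 1/((5 - 1*(-16) + 129*(-16)) + 5939) = 1/((5 + 16 - 2064) + 5939) = 1/(-2043 + 5939) = 1/3896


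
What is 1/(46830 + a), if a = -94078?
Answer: -1/47248 ≈ -2.1165e-5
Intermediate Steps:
1/(46830 + a) = 1/(46830 - 94078) = 1/(-47248) = -1/47248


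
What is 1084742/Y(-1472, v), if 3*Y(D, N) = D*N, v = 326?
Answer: -1627113/239936 ≈ -6.7814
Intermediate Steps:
Y(D, N) = D*N/3 (Y(D, N) = (D*N)/3 = D*N/3)
1084742/Y(-1472, v) = 1084742/(((⅓)*(-1472)*326)) = 1084742/(-479872/3) = 1084742*(-3/479872) = -1627113/239936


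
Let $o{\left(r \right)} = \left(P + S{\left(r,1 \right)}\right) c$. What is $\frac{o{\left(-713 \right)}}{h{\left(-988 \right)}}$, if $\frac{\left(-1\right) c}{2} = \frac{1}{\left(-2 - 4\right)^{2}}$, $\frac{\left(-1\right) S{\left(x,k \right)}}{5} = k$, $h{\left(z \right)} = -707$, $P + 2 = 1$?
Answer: $- \frac{1}{2121} \approx -0.00047148$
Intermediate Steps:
$P = -1$ ($P = -2 + 1 = -1$)
$S{\left(x,k \right)} = - 5 k$
$c = - \frac{1}{18}$ ($c = - \frac{2}{\left(-2 - 4\right)^{2}} = - \frac{2}{\left(-6\right)^{2}} = - \frac{2}{36} = \left(-2\right) \frac{1}{36} = - \frac{1}{18} \approx -0.055556$)
$o{\left(r \right)} = \frac{1}{3}$ ($o{\left(r \right)} = \left(-1 - 5\right) \left(- \frac{1}{18}\right) = \left(-6\right) \left(- \frac{1}{18}\right) = \frac{1}{3}$)
$\frac{o{\left(-713 \right)}}{h{\left(-988 \right)}} = \frac{1}{3 \left(-707\right)} = \frac{1}{3} \left(- \frac{1}{707}\right) = - \frac{1}{2121}$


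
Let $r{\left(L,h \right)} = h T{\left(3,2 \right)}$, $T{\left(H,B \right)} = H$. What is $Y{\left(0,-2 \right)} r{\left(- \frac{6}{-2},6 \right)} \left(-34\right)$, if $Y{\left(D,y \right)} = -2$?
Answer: $1224$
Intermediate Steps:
$r{\left(L,h \right)} = 3 h$ ($r{\left(L,h \right)} = h 3 = 3 h$)
$Y{\left(0,-2 \right)} r{\left(- \frac{6}{-2},6 \right)} \left(-34\right) = - 2 \cdot 3 \cdot 6 \left(-34\right) = \left(-2\right) 18 \left(-34\right) = \left(-36\right) \left(-34\right) = 1224$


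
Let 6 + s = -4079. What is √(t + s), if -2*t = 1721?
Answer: 3*I*√2198/2 ≈ 70.324*I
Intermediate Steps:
t = -1721/2 (t = -½*1721 = -1721/2 ≈ -860.50)
s = -4085 (s = -6 - 4079 = -4085)
√(t + s) = √(-1721/2 - 4085) = √(-9891/2) = 3*I*√2198/2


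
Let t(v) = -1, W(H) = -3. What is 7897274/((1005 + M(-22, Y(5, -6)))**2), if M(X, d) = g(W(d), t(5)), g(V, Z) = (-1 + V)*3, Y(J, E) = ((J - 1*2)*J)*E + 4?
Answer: 7897274/986049 ≈ 8.0090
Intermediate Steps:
Y(J, E) = 4 + E*J*(-2 + J) (Y(J, E) = ((J - 2)*J)*E + 4 = ((-2 + J)*J)*E + 4 = (J*(-2 + J))*E + 4 = E*J*(-2 + J) + 4 = 4 + E*J*(-2 + J))
g(V, Z) = -3 + 3*V
M(X, d) = -12 (M(X, d) = -3 + 3*(-3) = -3 - 9 = -12)
7897274/((1005 + M(-22, Y(5, -6)))**2) = 7897274/((1005 - 12)**2) = 7897274/(993**2) = 7897274/986049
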